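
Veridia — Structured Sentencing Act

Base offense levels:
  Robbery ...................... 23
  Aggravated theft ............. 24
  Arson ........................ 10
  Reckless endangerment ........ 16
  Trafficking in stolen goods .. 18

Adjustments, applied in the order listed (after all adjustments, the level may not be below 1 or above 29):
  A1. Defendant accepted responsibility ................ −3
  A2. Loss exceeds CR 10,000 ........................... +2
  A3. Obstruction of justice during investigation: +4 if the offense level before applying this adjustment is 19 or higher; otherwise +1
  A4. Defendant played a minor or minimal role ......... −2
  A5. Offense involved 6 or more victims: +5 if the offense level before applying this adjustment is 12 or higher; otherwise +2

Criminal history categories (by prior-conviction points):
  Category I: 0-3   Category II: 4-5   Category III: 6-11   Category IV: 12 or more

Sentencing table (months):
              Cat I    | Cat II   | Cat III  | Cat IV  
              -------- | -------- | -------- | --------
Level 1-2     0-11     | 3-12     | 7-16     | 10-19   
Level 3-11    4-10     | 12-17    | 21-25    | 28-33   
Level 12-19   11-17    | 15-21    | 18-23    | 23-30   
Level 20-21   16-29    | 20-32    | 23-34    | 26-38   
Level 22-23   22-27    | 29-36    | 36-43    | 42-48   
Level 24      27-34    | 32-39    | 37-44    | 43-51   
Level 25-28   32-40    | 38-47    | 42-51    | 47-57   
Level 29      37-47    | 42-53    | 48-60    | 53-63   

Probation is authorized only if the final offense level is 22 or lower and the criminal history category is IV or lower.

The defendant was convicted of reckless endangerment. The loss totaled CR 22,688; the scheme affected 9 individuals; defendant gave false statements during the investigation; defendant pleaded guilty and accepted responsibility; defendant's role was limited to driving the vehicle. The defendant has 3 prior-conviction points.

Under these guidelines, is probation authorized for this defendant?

Yes

Base offense level for reckless endangerment: 16.
A1 applies: 16 − 3 = 13.
A2 applies: 13 + 2 = 15.
A3 applies (level before this adjustment is 15 < 19, so +1): 15 + 1 = 16.
A4 applies: 16 − 2 = 14.
A5 applies (level before this adjustment is 14 ≥ 12, so +5): 14 + 5 = 19.
Final offense level: 19.
Criminal history: 3 prior points → Category I (0-3).
Level 19 falls in the 12-19 band.
Grid: Level 12-19 × Category I = 11-17 months.
Probation check: level 19 ≤ 22 and category I ≤ IV → eligible.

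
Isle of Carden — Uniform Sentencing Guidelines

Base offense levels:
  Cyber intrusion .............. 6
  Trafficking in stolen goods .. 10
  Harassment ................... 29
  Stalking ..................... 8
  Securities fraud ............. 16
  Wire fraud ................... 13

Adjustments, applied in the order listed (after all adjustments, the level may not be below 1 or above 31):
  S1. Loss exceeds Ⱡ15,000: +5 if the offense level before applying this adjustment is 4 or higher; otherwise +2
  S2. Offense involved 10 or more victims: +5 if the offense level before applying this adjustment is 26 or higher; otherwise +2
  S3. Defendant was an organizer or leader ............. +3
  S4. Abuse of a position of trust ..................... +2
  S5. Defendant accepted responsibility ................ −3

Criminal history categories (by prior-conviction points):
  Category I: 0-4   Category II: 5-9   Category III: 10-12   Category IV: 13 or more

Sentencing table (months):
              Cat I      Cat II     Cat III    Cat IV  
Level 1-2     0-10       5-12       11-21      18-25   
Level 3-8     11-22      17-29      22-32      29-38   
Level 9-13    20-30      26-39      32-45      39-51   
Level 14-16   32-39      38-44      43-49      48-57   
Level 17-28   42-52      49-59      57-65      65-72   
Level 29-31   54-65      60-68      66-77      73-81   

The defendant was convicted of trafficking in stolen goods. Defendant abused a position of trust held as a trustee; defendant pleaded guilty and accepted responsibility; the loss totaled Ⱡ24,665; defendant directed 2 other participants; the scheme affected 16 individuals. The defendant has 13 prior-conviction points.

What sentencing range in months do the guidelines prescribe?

65-72 months

Base offense level for trafficking in stolen goods: 10.
S1 applies (level before this adjustment is 10 ≥ 4, so +5): 10 + 5 = 15.
S2 applies (level before this adjustment is 15 < 26, so +2): 15 + 2 = 17.
S3 applies: 17 + 3 = 20.
S4 applies: 20 + 2 = 22.
S5 applies: 22 − 3 = 19.
Final offense level: 19.
Criminal history: 13 prior points → Category IV (13+).
Level 19 falls in the 17-28 band.
Grid: Level 17-28 × Category IV = 65-72 months.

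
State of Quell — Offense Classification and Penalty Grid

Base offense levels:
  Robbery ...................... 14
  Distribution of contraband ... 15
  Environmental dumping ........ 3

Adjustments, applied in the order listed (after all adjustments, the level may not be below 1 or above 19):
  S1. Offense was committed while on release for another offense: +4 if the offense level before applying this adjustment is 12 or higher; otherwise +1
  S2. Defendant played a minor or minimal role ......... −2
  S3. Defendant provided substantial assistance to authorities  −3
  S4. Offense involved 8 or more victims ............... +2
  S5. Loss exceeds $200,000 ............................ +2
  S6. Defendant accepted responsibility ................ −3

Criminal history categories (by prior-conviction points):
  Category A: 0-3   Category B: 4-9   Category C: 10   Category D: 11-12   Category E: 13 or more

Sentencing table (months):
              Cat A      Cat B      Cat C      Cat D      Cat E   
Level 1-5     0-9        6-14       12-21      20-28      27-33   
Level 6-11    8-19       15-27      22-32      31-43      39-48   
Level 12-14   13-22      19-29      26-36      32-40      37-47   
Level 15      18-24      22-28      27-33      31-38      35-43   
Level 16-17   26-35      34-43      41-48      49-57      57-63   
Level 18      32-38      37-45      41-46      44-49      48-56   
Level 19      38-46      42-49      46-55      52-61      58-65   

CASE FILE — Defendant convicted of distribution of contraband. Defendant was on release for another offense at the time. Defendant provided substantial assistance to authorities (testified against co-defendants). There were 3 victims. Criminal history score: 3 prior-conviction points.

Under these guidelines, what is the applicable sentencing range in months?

26-35 months

Base offense level for distribution of contraband: 15.
S1 applies (level before this adjustment is 15 ≥ 12, so +4): 15 + 4 = 19.
S3 applies: 19 − 3 = 16.
S4 does not apply.
S5 does not apply.
S6 does not apply.
Final offense level: 16.
Criminal history: 3 prior points → Category A (0-3).
Level 16 falls in the 16-17 band.
Grid: Level 16-17 × Category A = 26-35 months.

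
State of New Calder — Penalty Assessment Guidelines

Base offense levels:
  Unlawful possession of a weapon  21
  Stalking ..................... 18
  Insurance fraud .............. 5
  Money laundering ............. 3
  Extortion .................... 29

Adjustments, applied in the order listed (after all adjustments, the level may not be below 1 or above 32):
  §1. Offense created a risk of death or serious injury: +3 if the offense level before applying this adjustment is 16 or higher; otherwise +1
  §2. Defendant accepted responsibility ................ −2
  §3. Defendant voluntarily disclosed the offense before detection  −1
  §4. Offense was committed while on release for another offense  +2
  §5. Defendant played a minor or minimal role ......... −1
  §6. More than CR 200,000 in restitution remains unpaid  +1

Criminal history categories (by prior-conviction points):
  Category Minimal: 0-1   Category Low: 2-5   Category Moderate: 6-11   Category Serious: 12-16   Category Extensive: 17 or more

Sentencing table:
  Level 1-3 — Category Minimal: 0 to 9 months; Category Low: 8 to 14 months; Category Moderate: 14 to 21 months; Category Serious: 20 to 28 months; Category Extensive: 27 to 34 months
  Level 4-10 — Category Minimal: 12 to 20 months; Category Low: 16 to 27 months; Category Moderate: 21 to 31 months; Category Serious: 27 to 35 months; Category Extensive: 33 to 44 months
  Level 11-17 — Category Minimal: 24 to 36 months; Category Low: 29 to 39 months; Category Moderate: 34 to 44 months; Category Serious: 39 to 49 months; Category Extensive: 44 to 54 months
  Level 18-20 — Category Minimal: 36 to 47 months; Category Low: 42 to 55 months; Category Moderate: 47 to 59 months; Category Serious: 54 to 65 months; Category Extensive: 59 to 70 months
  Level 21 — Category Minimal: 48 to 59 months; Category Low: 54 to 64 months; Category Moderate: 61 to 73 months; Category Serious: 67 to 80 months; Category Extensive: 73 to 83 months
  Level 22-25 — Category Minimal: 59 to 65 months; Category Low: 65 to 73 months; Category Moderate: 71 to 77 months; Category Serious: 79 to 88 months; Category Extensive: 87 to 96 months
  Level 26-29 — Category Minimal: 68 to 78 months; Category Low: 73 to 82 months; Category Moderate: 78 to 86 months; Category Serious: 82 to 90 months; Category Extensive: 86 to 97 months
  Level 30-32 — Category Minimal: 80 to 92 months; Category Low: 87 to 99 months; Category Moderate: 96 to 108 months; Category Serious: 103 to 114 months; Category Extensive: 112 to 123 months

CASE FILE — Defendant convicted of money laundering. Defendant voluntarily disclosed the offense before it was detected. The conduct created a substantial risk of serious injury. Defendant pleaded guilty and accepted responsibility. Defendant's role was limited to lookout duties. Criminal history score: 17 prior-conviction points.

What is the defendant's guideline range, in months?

27-34 months

Base offense level for money laundering: 3.
§1 applies (level before this adjustment is 3 < 16, so +1): 3 + 1 = 4.
§2 applies: 4 − 2 = 2.
§3 applies: 2 − 1 = 1.
§4 does not apply.
§5 applies: 1 − 1 = 0.
§6 does not apply.
Level 0 is below the minimum of 1; floored at 1.
Final offense level: 1.
Criminal history: 17 prior points → Category Extensive (17+).
Level 1 falls in the 1-3 band.
Grid: Level 1-3 × Category Extensive = 27-34 months.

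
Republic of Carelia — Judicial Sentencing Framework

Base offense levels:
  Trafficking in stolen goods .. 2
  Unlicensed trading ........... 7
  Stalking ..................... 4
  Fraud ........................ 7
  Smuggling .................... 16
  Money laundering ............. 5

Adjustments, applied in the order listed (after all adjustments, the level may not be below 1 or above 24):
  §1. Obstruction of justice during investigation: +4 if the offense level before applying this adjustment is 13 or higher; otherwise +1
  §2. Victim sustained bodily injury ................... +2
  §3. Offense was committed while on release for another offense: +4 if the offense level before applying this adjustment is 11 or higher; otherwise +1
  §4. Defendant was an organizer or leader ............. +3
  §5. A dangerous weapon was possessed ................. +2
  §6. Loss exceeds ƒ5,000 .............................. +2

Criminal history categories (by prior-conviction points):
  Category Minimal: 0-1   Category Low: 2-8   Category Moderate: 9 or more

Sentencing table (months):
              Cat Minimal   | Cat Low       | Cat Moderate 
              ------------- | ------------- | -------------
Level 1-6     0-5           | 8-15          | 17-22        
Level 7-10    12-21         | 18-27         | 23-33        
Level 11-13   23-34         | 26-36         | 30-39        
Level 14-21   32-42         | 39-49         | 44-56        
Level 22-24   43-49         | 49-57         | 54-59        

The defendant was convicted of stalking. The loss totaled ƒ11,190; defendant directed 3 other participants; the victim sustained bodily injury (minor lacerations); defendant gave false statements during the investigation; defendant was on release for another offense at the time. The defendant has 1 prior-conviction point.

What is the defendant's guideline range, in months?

Base offense level for stalking: 4.
§1 applies (level before this adjustment is 4 < 13, so +1): 4 + 1 = 5.
§2 applies: 5 + 2 = 7.
§3 applies (level before this adjustment is 7 < 11, so +1): 7 + 1 = 8.
§4 applies: 8 + 3 = 11.
§5 does not apply.
§6 applies: 11 + 2 = 13.
Final offense level: 13.
Criminal history: 1 prior point → Category Minimal (0-1).
Level 13 falls in the 11-13 band.
Grid: Level 11-13 × Category Minimal = 23-34 months.

23-34 months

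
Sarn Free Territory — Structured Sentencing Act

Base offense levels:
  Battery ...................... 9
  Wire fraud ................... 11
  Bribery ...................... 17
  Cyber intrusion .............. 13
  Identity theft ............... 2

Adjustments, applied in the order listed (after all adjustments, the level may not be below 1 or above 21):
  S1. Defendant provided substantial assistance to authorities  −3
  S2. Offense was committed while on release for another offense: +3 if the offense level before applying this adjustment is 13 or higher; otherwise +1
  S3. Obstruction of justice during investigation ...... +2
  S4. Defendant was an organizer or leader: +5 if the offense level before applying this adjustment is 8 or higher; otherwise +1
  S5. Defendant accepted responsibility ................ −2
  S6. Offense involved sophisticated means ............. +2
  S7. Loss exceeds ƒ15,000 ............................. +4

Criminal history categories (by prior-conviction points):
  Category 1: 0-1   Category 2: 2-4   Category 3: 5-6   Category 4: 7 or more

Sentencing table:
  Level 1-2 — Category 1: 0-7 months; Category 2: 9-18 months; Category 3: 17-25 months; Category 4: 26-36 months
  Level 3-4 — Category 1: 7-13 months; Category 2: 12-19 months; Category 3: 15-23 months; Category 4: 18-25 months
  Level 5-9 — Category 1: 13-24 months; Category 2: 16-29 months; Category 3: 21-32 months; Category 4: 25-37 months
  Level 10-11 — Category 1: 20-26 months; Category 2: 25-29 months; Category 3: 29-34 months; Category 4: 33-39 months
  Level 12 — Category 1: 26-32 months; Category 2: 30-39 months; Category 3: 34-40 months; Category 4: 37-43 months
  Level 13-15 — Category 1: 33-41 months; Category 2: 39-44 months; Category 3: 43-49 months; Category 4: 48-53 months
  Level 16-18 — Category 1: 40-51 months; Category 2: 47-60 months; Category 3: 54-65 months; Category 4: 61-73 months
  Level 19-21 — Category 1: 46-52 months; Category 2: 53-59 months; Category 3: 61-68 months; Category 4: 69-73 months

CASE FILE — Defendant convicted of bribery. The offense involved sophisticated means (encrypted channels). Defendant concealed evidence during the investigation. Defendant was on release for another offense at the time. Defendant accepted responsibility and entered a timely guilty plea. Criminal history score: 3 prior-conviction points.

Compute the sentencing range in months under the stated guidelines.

53-59 months

Base offense level for bribery: 17.
S2 applies (level before this adjustment is 17 ≥ 13, so +3): 17 + 3 = 20.
S3 applies: 20 + 2 = 22.
S4 does not apply.
S5 applies: 22 − 2 = 20.
S6 applies: 20 + 2 = 22.
Level 22 exceeds the maximum of 21; capped at 21.
Final offense level: 21.
Criminal history: 3 prior points → Category 2 (2-4).
Level 21 falls in the 19-21 band.
Grid: Level 19-21 × Category 2 = 53-59 months.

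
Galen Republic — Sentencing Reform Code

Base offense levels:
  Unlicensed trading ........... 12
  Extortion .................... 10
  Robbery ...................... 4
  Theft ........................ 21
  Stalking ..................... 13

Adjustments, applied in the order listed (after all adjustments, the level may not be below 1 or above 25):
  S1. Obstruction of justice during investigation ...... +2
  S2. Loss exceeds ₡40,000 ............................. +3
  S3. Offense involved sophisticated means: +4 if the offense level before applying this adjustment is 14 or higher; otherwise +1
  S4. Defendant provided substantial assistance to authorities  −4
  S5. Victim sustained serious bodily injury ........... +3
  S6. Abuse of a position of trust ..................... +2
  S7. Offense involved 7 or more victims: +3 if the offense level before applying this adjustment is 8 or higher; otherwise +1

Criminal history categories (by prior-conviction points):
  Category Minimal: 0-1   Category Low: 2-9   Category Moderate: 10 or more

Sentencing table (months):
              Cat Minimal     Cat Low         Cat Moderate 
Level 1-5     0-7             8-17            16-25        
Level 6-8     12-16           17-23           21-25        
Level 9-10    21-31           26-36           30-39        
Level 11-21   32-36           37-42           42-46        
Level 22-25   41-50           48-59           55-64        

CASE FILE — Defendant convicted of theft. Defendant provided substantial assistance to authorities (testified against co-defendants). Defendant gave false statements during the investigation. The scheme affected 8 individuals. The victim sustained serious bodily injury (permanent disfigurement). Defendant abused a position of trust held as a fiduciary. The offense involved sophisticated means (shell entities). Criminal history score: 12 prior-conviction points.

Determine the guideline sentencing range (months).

Base offense level for theft: 21.
S1 applies: 21 + 2 = 23.
S2 does not apply.
S3 applies (level before this adjustment is 23 ≥ 14, so +4): 23 + 4 = 27.
S4 applies: 27 − 4 = 23.
S5 applies: 23 + 3 = 26.
S6 applies: 26 + 2 = 28.
S7 applies (level before this adjustment is 28 ≥ 8, so +3): 28 + 3 = 31.
Level 31 exceeds the maximum of 25; capped at 25.
Final offense level: 25.
Criminal history: 12 prior points → Category Moderate (10+).
Level 25 falls in the 22-25 band.
Grid: Level 22-25 × Category Moderate = 55-64 months.

55-64 months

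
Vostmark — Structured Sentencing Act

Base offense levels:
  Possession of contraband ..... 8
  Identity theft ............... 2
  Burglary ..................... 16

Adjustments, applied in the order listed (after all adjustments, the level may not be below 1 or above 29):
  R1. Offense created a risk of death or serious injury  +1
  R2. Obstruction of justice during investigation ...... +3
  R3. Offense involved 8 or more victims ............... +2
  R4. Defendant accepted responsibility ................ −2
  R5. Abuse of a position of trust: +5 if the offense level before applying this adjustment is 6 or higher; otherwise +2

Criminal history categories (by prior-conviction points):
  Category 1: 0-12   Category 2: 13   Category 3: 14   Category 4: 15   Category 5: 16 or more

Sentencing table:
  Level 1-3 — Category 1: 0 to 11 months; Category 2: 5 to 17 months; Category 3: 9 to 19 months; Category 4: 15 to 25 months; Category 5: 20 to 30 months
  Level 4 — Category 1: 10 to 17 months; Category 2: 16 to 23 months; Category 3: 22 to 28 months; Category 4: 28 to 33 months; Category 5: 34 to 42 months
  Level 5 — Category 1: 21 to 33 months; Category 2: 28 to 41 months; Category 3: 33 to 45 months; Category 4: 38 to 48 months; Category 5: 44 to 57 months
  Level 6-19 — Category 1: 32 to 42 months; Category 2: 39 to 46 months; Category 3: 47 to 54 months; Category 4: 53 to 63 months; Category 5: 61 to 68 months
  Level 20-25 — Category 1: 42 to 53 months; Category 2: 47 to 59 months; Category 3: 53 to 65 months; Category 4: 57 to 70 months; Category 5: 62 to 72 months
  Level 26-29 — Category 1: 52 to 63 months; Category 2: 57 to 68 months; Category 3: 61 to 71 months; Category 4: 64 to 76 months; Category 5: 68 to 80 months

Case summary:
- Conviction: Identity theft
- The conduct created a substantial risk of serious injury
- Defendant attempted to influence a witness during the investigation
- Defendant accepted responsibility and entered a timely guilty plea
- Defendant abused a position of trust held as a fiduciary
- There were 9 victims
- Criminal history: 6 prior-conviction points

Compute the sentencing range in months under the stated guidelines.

32-42 months

Base offense level for identity theft: 2.
R1 applies: 2 + 1 = 3.
R2 applies: 3 + 3 = 6.
R3 applies: 6 + 2 = 8.
R4 applies: 8 − 2 = 6.
R5 applies (level before this adjustment is 6 ≥ 6, so +5): 6 + 5 = 11.
Final offense level: 11.
Criminal history: 6 prior points → Category 1 (0-12).
Level 11 falls in the 6-19 band.
Grid: Level 6-19 × Category 1 = 32-42 months.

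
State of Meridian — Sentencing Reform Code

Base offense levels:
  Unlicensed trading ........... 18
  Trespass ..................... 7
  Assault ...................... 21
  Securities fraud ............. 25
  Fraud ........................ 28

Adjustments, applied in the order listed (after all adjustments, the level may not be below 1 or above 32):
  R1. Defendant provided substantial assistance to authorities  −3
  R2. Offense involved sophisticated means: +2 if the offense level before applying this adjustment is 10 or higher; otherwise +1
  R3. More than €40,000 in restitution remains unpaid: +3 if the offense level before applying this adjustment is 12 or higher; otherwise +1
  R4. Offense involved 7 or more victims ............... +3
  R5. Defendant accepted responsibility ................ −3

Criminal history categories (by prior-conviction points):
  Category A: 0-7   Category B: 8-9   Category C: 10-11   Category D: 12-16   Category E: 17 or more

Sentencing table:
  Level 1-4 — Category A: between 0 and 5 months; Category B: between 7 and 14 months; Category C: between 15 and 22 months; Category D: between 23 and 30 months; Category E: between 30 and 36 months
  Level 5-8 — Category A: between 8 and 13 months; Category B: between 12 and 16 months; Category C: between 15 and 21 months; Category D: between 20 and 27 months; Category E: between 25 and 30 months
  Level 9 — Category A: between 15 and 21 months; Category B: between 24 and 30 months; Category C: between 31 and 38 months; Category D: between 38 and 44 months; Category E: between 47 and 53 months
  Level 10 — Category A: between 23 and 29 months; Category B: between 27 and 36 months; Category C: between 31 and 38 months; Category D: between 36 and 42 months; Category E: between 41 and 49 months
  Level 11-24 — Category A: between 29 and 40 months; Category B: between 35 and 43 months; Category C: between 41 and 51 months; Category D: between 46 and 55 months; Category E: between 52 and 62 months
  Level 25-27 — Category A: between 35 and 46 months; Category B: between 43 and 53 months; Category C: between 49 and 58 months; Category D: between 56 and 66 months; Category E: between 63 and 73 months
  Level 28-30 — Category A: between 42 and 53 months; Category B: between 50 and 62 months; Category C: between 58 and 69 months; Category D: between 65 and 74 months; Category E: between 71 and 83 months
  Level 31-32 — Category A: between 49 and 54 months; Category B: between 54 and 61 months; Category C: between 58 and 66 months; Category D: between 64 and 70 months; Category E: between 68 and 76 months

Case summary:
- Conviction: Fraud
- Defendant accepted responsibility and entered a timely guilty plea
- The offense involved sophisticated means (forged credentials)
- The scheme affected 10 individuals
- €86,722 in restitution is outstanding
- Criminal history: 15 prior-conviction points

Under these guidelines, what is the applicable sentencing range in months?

Base offense level for fraud: 28.
R1 does not apply.
R2 applies (level before this adjustment is 28 ≥ 10, so +2): 28 + 2 = 30.
R3 applies (level before this adjustment is 30 ≥ 12, so +3): 30 + 3 = 33.
R4 applies: 33 + 3 = 36.
R5 applies: 36 − 3 = 33.
Level 33 exceeds the maximum of 32; capped at 32.
Final offense level: 32.
Criminal history: 15 prior points → Category D (12-16).
Level 32 falls in the 31-32 band.
Grid: Level 31-32 × Category D = 64-70 months.

64-70 months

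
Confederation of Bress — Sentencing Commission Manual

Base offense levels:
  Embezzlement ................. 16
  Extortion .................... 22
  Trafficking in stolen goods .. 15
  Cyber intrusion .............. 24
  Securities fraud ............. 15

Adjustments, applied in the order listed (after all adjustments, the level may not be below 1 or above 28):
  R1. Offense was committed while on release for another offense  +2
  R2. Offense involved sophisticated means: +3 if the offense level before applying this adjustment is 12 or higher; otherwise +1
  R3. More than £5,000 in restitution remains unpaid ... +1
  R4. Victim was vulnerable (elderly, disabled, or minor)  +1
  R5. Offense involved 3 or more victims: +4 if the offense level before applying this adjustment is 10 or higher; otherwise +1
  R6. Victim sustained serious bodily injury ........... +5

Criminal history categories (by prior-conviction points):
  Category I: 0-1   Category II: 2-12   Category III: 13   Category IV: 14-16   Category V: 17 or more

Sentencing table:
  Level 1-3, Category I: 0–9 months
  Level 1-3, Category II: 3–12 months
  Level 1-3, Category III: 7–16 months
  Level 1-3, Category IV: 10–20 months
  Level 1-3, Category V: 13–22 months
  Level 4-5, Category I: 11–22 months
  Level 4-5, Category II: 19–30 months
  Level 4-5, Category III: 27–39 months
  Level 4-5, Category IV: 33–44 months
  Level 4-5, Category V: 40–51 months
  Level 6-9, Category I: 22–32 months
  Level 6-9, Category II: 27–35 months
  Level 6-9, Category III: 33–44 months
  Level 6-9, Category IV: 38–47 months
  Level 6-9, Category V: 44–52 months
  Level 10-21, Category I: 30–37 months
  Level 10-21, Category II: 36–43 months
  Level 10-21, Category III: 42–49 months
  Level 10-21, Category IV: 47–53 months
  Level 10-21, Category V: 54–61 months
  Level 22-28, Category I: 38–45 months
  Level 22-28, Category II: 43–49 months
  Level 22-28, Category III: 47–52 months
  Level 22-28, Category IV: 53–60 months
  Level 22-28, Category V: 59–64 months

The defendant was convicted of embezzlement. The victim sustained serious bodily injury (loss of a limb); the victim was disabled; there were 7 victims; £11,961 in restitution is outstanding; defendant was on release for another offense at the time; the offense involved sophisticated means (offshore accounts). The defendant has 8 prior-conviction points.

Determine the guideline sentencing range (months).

43-49 months

Base offense level for embezzlement: 16.
R1 applies: 16 + 2 = 18.
R2 applies (level before this adjustment is 18 ≥ 12, so +3): 18 + 3 = 21.
R3 applies: 21 + 1 = 22.
R4 applies: 22 + 1 = 23.
R5 applies (level before this adjustment is 23 ≥ 10, so +4): 23 + 4 = 27.
R6 applies: 27 + 5 = 32.
Level 32 exceeds the maximum of 28; capped at 28.
Final offense level: 28.
Criminal history: 8 prior points → Category II (2-12).
Level 28 falls in the 22-28 band.
Grid: Level 22-28 × Category II = 43-49 months.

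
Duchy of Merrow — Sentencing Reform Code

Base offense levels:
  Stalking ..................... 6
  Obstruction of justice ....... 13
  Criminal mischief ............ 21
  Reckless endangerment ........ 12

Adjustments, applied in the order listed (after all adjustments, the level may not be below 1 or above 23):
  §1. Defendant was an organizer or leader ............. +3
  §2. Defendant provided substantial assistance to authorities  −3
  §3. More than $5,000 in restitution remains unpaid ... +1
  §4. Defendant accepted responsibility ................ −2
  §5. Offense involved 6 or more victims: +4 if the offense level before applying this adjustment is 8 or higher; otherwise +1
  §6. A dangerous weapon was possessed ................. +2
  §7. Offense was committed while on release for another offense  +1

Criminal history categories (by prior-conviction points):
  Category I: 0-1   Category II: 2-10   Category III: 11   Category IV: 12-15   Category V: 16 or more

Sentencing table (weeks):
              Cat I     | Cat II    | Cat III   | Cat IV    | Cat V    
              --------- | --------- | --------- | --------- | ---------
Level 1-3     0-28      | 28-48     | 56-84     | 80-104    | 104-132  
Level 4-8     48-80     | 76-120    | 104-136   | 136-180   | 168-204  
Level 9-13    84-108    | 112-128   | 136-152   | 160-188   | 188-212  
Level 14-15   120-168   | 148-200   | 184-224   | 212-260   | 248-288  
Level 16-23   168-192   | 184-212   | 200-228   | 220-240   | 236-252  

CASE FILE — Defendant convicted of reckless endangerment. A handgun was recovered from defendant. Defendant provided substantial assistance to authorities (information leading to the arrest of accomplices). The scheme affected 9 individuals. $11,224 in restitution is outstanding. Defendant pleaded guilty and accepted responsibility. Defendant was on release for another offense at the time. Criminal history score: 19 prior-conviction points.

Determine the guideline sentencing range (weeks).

Base offense level for reckless endangerment: 12.
§1 does not apply.
§2 applies: 12 − 3 = 9.
§3 applies: 9 + 1 = 10.
§4 applies: 10 − 2 = 8.
§5 applies (level before this adjustment is 8 ≥ 8, so +4): 8 + 4 = 12.
§6 applies: 12 + 2 = 14.
§7 applies: 14 + 1 = 15.
Final offense level: 15.
Criminal history: 19 prior points → Category V (16+).
Level 15 falls in the 14-15 band.
Grid: Level 14-15 × Category V = 248-288 weeks.

248-288 weeks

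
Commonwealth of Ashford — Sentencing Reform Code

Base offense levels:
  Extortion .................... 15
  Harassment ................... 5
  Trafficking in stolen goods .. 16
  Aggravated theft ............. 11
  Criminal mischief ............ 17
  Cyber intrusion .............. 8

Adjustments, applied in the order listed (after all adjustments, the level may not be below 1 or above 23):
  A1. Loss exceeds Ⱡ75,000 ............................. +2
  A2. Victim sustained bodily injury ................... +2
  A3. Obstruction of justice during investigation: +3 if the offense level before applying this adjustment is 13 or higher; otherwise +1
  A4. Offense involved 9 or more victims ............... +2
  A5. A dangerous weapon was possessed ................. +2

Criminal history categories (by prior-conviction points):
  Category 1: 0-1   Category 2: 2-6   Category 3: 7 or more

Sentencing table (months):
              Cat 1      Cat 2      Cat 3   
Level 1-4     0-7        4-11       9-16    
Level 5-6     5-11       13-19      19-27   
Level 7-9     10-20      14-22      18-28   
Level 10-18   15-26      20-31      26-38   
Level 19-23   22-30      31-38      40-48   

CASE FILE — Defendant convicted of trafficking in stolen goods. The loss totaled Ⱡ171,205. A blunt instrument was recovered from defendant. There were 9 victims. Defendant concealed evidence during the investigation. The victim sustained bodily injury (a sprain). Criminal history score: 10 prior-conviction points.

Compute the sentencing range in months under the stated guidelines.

Base offense level for trafficking in stolen goods: 16.
A1 applies: 16 + 2 = 18.
A2 applies: 18 + 2 = 20.
A3 applies (level before this adjustment is 20 ≥ 13, so +3): 20 + 3 = 23.
A4 applies: 23 + 2 = 25.
A5 applies: 25 + 2 = 27.
Level 27 exceeds the maximum of 23; capped at 23.
Final offense level: 23.
Criminal history: 10 prior points → Category 3 (7+).
Level 23 falls in the 19-23 band.
Grid: Level 19-23 × Category 3 = 40-48 months.

40-48 months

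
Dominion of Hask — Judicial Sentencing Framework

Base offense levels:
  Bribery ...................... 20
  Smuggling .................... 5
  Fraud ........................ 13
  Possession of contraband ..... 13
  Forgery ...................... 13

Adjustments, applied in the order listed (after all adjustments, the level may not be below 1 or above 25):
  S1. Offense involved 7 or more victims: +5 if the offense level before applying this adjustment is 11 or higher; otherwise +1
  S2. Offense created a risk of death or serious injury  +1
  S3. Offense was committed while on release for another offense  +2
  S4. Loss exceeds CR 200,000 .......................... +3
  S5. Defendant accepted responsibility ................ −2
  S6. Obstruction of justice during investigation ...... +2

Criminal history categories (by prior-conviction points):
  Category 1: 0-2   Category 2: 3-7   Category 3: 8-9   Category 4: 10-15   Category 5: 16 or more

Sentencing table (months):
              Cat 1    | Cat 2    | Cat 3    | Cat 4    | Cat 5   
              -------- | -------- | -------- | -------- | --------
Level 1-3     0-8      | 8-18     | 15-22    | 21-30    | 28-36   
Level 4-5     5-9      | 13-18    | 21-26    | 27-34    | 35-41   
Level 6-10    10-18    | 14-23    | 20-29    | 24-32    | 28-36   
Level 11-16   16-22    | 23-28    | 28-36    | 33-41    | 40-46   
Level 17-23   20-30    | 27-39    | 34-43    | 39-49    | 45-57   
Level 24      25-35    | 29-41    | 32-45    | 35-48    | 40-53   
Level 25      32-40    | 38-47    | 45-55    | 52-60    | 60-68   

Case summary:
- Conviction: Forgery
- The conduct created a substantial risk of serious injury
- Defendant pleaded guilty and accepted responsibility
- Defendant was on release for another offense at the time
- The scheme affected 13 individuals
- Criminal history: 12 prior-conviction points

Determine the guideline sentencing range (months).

Base offense level for forgery: 13.
S1 applies (level before this adjustment is 13 ≥ 11, so +5): 13 + 5 = 18.
S2 applies: 18 + 1 = 19.
S3 applies: 19 + 2 = 21.
S5 applies: 21 − 2 = 19.
Final offense level: 19.
Criminal history: 12 prior points → Category 4 (10-15).
Level 19 falls in the 17-23 band.
Grid: Level 17-23 × Category 4 = 39-49 months.

39-49 months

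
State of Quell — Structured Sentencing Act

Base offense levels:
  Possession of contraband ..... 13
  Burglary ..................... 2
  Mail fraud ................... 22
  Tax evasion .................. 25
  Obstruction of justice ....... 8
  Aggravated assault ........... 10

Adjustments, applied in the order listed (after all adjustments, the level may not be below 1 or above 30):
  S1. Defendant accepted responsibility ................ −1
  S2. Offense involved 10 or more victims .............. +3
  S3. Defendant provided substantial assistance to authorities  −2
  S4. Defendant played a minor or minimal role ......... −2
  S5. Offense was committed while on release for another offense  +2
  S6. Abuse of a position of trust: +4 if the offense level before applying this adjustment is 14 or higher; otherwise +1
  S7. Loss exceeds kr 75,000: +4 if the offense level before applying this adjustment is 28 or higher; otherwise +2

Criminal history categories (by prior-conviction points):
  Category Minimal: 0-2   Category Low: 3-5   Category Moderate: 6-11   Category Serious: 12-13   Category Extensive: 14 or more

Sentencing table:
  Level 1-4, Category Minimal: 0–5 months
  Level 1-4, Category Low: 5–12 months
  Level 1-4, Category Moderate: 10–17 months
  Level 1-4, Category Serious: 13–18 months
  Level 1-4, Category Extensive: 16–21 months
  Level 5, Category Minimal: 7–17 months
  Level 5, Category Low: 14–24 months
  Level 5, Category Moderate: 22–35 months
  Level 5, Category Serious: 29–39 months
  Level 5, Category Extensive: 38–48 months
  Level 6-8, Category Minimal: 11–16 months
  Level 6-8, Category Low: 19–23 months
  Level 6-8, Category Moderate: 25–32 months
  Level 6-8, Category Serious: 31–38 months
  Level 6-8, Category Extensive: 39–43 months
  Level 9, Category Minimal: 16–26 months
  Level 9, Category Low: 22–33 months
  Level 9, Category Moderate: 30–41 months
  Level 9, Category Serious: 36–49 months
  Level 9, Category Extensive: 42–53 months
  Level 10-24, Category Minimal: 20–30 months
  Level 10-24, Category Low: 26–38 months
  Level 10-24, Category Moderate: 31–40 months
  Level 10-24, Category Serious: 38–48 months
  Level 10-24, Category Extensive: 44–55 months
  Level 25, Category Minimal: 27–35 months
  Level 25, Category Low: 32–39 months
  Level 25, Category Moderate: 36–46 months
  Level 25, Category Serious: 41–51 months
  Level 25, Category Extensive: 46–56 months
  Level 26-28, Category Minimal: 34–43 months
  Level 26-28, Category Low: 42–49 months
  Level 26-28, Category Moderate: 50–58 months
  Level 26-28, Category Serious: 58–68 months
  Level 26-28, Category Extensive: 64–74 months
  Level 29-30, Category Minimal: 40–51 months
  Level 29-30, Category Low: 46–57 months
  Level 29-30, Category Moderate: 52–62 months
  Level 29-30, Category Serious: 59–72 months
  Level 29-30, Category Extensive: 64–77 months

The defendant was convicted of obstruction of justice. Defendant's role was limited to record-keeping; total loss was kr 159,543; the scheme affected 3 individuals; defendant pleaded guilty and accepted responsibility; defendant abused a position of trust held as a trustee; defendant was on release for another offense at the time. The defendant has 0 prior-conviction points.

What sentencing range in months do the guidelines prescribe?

20-30 months

Base offense level for obstruction of justice: 8.
S1 applies: 8 − 1 = 7.
S2 does not apply.
S3 does not apply.
S4 applies: 7 − 2 = 5.
S5 applies: 5 + 2 = 7.
S6 applies (level before this adjustment is 7 < 14, so +1): 7 + 1 = 8.
S7 applies (level before this adjustment is 8 < 28, so +2): 8 + 2 = 10.
Final offense level: 10.
Criminal history: 0 prior points → Category Minimal (0-2).
Level 10 falls in the 10-24 band.
Grid: Level 10-24 × Category Minimal = 20-30 months.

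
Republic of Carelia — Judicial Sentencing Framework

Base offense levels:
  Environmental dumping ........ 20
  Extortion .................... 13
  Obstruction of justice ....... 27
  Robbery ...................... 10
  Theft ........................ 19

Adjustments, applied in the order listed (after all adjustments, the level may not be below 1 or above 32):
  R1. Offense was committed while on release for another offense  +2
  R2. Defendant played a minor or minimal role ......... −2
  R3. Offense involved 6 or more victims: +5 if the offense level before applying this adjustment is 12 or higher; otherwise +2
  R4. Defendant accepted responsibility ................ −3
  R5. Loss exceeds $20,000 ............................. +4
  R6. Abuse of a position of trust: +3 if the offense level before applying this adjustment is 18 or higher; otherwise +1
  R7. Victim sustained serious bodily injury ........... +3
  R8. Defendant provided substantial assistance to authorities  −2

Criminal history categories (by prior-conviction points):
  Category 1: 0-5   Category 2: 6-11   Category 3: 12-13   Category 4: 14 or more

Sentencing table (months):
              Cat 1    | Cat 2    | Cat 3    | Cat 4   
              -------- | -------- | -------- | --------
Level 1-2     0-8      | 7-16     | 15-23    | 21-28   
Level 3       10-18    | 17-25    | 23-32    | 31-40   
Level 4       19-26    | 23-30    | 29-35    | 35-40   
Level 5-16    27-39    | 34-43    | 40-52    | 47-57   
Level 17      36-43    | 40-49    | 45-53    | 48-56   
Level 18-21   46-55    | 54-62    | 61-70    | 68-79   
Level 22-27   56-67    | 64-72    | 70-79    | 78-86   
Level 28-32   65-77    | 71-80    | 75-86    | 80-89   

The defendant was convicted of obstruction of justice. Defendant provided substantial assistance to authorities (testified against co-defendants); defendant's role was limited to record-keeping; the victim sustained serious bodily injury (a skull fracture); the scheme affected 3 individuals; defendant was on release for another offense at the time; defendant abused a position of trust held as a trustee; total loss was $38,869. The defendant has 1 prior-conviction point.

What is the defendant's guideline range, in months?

Base offense level for obstruction of justice: 27.
R1 applies: 27 + 2 = 29.
R2 applies: 29 − 2 = 27.
R3 does not apply.
R4 does not apply.
R5 applies: 27 + 4 = 31.
R6 applies (level before this adjustment is 31 ≥ 18, so +3): 31 + 3 = 34.
R7 applies: 34 + 3 = 37.
R8 applies: 37 − 2 = 35.
Level 35 exceeds the maximum of 32; capped at 32.
Final offense level: 32.
Criminal history: 1 prior point → Category 1 (0-5).
Level 32 falls in the 28-32 band.
Grid: Level 28-32 × Category 1 = 65-77 months.

65-77 months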